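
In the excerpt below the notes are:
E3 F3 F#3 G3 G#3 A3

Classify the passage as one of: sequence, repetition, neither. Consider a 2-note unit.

Each 2-note cell is the previous one transposed up a 2nd.

sequence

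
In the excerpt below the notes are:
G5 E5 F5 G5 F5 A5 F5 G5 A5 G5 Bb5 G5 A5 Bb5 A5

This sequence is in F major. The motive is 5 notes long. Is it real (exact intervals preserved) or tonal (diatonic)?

tonal

Every note is diatonic to F major.
Cell 1 has -3 semitones from note 1 to 2, but cell 2 has -4 — the interval quality changes while the contour stays the same, which is the hallmark of a tonal sequence.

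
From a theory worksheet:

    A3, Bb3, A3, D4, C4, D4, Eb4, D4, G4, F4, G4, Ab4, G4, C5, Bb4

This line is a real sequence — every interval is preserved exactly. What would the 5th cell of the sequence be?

F5 Gb5 F5 Bb5 Ab5

The 5-note cells begin on A3, D4, G4 — each up a 4th from the last.
Extending up a 4th: C5 → F5.
Statement 5 starts on F5 and keeps the same exact contour: F5 Gb5 F5 Bb5 Ab5.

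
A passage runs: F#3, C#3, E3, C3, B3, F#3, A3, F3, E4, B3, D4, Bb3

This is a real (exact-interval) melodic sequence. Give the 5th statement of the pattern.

With a 4-note motive the entries are F#3, B3, E4, each up a 4th from the previous.
Continuing the starts: A4 → D5.
Statement 5 starts on D5 and keeps the same exact contour: D5 A4 C5 Ab4.

D5 A4 C5 Ab4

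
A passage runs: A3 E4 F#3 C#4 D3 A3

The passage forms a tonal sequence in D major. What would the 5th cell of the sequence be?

G2 D3

Taking 2-note groups, the heads are A3, F#3, D3: the pattern moves down a 3rd.
Extending down a 3rd: B2 → G2.
From G2 the diatonic shape gives G2 D3.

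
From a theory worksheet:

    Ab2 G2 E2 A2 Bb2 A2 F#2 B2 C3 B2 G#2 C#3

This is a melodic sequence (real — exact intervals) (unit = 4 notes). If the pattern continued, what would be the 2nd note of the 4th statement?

C#3

Grouping in 4s, the 2nd note of each cell is G2, A2, B2.
Each moves up a 2nd; the next is C#3.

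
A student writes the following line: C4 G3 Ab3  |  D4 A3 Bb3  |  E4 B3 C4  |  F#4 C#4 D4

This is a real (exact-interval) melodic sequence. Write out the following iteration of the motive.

Taking 3-note groups, the heads are C4, D4, E4, F#4: the pattern moves up a 2nd.
Statement 5 starts on G#4 and keeps the same exact contour: G#4 D#4 E4.

G#4 D#4 E4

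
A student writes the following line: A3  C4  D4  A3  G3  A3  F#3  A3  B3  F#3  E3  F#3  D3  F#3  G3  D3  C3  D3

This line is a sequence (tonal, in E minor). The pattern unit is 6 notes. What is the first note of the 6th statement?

E2

Taking 6-note groups, the heads are A3, F#3, D3: the pattern moves down a 3rd.
Continuing: B2 → G2 → E2. Statement 6 starts on E2.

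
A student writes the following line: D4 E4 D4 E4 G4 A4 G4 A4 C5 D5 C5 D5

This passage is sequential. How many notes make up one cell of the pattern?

12 notes total. Splitting into 3 groups of 4:
D4 E4 D4 E4 | G4 A4 G4 A4 | C5 D5 C5 D5
Each cell is the previous one up a 4th — so the unit is 4 notes.

4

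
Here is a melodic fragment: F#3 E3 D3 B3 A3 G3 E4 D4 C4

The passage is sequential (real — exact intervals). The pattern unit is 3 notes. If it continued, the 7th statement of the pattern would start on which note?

The 3-note cells begin on F#3, B3, E4 — each up a 4th from the last.
Continuing: A4 → D5 → G5 → C6. Statement 7 starts on C6.

C6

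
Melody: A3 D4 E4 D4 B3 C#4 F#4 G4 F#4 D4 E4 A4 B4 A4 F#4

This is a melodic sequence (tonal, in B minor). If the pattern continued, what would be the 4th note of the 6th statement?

The unit is 5 notes. Position-4 pitches of the 3 shown cells: D4, F#4, A4.
Each moves up a 3rd. Continuing: C#5 → E5 → G5.

G5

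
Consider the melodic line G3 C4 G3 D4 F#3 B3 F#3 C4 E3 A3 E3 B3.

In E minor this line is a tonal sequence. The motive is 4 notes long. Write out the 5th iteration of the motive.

C3 F#3 C3 G3

Unit = 4 notes; the statements start on G3, F#3, E3, moving down a 2nd each time.
Extending down a 2nd: D3 → C3.
Statement 5 starts on C3 and keeps the same diatonic contour: C3 F#3 C3 G3.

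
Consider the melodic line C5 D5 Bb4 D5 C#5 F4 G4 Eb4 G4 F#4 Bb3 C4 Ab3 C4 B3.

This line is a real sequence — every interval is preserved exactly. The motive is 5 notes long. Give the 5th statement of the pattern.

The 5-note cells begin on C5, F4, Bb3 — each down a 5th from the last.
Extending down a 5th: Eb3 → Ab2.
From Ab2 the exact shape gives Ab2 Bb2 Gb2 Bb2 A2.

Ab2 Bb2 Gb2 Bb2 A2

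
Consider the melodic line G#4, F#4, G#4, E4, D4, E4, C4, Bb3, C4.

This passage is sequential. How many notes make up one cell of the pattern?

There are 9 notes; a 3-note unit gives 3 cells:
G#4 F#4 G#4 | E4 D4 E4 | C4 Bb3 C4
Every group is a transposition down a 3rd of the one before; no shorter unit works.

3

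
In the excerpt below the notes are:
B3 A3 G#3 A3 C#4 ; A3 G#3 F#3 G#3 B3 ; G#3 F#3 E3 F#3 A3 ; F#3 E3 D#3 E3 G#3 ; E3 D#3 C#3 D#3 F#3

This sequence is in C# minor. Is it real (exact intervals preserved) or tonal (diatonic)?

Every note is diatonic to C# minor.
Cell 1 has -2 semitones from note 1 to 2, but cell 2 has -1 — the interval quality changes while the contour stays the same, which is the hallmark of a tonal sequence.

tonal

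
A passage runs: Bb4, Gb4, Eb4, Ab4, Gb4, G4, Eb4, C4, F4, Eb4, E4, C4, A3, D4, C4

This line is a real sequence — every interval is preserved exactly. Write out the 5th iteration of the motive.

A#3 F#3 D#3 G#3 F#3

The 5-note cells begin on Bb4, G4, E4 — each down a 3rd from the last.
Carrying on: C#4 → A#3.
Statement 5 starts on A#3 and keeps the same exact contour: A#3 F#3 D#3 G#3 F#3.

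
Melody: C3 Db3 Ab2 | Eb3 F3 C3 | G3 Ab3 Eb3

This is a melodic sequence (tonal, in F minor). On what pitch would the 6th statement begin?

With a 3-note motive the entries are C3, Eb3, G3, each up a 3rd from the previous.
Extending the heads up a 3rd: Bb3 → Db4 → F4.

F4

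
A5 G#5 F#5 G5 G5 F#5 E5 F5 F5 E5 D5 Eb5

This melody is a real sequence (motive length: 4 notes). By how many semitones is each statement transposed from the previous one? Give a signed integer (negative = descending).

-2

Taking 4-note groups, the heads are A5, G5, F5: the pattern moves down a 2nd.
Counting half-steps from A5 to G5: -2.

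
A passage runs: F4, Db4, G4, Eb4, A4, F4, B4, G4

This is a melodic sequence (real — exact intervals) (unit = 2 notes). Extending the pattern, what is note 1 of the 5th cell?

The unit is 2 notes. Position-1 pitches of the 4 shown cells: F4, G4, A4, B4.
One more up a 2nd gives C#5.

C#5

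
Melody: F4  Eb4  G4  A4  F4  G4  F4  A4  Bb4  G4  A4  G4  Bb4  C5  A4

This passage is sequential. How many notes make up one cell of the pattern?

5

Try groups of 5 (3 cells in 15 notes):
F4 Eb4 G4 A4 F4 | G4 F4 A4 Bb4 G4 | A4 G4 Bb4 C5 A4
Each cell is the previous one up a 2nd — so the unit is 5 notes.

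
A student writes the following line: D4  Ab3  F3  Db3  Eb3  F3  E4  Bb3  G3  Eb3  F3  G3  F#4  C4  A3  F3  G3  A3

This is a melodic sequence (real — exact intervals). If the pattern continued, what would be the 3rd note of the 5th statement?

Grouping in 6s, the 3rd note of each cell is F3, G3, A3.
Extending up a 2nd: B3 → C#4.

C#4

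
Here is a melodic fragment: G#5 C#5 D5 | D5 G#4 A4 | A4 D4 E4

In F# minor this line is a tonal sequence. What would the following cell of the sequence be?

With a 3-note motive the entries are G#5, D5, A4, each down a 4th from the previous.
From E4 the diatonic shape gives E4 A3 B3.

E4 A3 B3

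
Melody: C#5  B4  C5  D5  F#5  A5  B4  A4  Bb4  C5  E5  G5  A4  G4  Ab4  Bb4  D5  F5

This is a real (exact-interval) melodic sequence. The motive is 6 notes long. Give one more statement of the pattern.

G4 F4 Gb4 Ab4 C5 Eb5

The 6-note cells begin on C#5, B4, A4 — each down a 2nd from the last.
So cell 4 is G4 F4 Gb4 Ab4 C5 Eb5.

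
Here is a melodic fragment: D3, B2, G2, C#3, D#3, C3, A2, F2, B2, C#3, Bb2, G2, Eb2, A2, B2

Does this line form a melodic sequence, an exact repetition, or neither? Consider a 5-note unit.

Each 5-note cell is the previous one transposed down a 2nd.

sequence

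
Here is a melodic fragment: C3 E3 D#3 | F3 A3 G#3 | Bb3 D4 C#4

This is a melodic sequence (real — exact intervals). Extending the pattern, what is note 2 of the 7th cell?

Bb5

Grouping in 3s, the 2nd note of each cell is E3, A3, D4.
Extending up a 4th: G4 → C5 → F5 → Bb5.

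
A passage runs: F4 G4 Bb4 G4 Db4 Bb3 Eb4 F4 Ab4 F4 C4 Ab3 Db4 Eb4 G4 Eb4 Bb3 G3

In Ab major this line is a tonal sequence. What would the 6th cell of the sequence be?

Ab3 Bb3 Db4 Bb3 F3 Db3

The 6-note cells begin on F4, Eb4, Db4 — each down a 2nd from the last.
Carrying on: C4 → Bb3 → Ab3.
So cell 6 is Ab3 Bb3 Db4 Bb3 F3 Db3.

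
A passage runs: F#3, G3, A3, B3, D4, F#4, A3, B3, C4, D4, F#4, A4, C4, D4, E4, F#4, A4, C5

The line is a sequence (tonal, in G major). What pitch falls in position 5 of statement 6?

G5

Grouping in 6s, the 5th note of each cell is D4, F#4, A4.
Each moves up a 3rd. Continuing: C5 → E5 → G5.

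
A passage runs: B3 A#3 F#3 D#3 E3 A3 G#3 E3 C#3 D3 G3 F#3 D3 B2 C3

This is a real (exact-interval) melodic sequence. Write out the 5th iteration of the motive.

Eb3 D3 Bb2 G2 Ab2

Taking 5-note groups, the heads are B3, A3, G3: the pattern moves down a 2nd.
Extending down a 2nd: F3 → Eb3.
So cell 5 is Eb3 D3 Bb2 G2 Ab2.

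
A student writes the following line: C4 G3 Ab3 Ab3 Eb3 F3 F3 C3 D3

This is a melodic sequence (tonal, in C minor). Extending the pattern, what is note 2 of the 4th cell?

Ab2

With 3-note cells, note 2 of each statement runs G3, Eb3, C3.
One more down a 3rd gives Ab2.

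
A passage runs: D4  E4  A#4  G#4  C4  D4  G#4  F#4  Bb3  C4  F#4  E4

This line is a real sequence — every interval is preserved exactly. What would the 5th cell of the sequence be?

Taking 4-note groups, the heads are D4, C4, Bb3: the pattern moves down a 2nd.
Extending down a 2nd: Ab3 → Gb3.
Statement 5 starts on Gb3 and keeps the same exact contour: Gb3 Ab3 D4 C4.

Gb3 Ab3 D4 C4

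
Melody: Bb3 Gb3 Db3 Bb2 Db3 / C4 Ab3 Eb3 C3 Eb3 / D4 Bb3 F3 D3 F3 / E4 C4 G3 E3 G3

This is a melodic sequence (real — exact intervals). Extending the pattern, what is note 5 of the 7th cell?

Grouping in 5s, the 5th note of each cell is Db3, Eb3, F3, G3.
Extending up a 2nd: A3 → B3 → C#4.

C#4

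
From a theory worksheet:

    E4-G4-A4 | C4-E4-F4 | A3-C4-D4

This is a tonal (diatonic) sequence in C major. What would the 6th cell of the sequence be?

Unit = 3 notes; the statements start on E4, C4, A3, moving down a 3rd each time.
Continuing the starts: F3 → D3 → B2.
Statement 6 starts on B2 and keeps the same diatonic contour: B2 D3 E3.

B2 D3 E3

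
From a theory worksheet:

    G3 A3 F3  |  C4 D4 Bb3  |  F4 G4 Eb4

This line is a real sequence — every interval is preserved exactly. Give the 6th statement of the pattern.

Ab5 Bb5 Gb5

Unit = 3 notes; the statements start on G3, C4, F4, moving up a 4th each time.
Carrying on: Bb4 → Eb5 → Ab5.
So cell 6 is Ab5 Bb5 Gb5.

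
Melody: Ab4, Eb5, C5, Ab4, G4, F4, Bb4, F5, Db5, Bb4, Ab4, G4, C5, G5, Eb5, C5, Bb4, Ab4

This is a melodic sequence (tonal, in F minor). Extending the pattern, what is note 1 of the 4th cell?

Grouping in 6s, the 1st note of each cell is Ab4, Bb4, C5.
Each moves up a 2nd; the next is Db5.

Db5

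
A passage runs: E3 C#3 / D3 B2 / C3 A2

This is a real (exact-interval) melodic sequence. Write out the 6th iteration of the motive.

Gb2 Eb2

Unit = 2 notes; the statements start on E3, D3, C3, moving down a 2nd each time.
Extending down a 2nd: Bb2 → Ab2 → Gb2.
Statement 6 starts on Gb2 and keeps the same exact contour: Gb2 Eb2.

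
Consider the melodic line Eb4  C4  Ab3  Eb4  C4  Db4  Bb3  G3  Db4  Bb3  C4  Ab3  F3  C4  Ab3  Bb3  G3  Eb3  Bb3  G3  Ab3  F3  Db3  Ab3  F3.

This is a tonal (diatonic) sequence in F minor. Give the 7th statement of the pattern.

With a 5-note motive the entries are Eb4, Db4, C4, Bb3, Ab3, each down a 2nd from the previous.
Extending down a 2nd: G3 → F3.
From F3 the diatonic shape gives F3 Db3 Bb2 F3 Db3.

F3 Db3 Bb2 F3 Db3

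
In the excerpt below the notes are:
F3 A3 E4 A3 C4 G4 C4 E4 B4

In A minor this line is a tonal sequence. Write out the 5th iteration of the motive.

With a 3-note motive the entries are F3, A3, C4, each up a 3rd from the previous.
Carrying on: E4 → G4.
So cell 5 is G4 B4 F5.

G4 B4 F5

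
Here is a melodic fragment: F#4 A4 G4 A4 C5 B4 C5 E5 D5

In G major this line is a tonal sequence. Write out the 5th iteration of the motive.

G5 B5 A5

The 3-note cells begin on F#4, A4, C5 — each up a 3rd from the last.
Continuing the starts: E5 → G5.
From G5 the diatonic shape gives G5 B5 A5.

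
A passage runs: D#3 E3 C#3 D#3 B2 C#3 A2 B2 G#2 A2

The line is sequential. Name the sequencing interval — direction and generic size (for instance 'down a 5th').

down a 2nd

Unit = 2 notes; the statements start on D#3, C#3, B2, A2, G#2, moving down a 2nd each time.
D#3 to C#3 is down a 2nd.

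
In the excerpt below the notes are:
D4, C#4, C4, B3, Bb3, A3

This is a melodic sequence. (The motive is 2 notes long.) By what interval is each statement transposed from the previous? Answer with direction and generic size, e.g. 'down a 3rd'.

down a 2nd

Unit = 2 notes; the statements start on D4, C4, Bb3, moving down a 2nd each time.
D4 to C4 is down a 2nd.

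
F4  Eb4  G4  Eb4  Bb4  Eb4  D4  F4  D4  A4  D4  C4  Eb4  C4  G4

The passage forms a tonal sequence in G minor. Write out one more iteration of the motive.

C4 Bb3 D4 Bb3 F4

Taking 5-note groups, the heads are F4, Eb4, D4: the pattern moves down a 2nd.
So cell 4 is C4 Bb3 D4 Bb3 F4.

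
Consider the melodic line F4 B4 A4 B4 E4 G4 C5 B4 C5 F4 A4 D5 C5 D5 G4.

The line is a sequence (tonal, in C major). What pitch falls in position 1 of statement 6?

The unit is 5 notes. Position-1 pitches of the 3 shown cells: F4, G4, A4.
Each moves up a 2nd. Continuing: B4 → C5 → D5.

D5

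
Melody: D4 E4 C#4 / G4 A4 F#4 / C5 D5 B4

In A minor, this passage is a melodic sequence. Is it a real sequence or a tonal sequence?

real

Each cell has the same semitone pattern (2, -3) — intervals are preserved exactly.
And C#4 lies outside A minor, so the sequence is real rather than tonal.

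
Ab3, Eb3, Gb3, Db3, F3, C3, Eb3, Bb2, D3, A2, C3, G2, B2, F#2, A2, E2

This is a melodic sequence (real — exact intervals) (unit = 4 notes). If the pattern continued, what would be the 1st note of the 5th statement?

G#2

Grouping in 4s, the 1st note of each cell is Ab3, F3, D3, B2.
One more down a 3rd gives G#2.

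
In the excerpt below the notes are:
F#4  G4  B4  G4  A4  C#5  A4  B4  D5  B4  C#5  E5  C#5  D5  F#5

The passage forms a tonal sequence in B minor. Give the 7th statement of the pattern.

E5 F#5 A5

Unit = 3 notes; the statements start on F#4, G4, A4, B4, C#5, moving up a 2nd each time.
Extending up a 2nd: D5 → E5.
From E5 the diatonic shape gives E5 F#5 A5.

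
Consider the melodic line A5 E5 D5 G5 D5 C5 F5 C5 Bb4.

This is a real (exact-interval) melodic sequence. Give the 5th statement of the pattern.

Db5 Ab4 Gb4

The 3-note cells begin on A5, G5, F5 — each down a 2nd from the last.
Continuing the starts: Eb5 → Db5.
So cell 5 is Db5 Ab4 Gb4.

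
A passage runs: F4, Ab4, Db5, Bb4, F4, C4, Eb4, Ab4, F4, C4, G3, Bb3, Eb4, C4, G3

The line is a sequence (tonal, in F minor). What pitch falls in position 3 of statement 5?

F3

With 5-note cells, note 3 of each statement runs Db5, Ab4, Eb4.
Each moves down a 4th. Continuing: Bb3 → F3.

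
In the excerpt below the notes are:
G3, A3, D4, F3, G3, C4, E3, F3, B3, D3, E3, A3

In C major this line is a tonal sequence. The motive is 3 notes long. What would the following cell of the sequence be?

The 3-note cells begin on G3, F3, E3, D3 — each down a 2nd from the last.
So cell 5 is C3 D3 G3.

C3 D3 G3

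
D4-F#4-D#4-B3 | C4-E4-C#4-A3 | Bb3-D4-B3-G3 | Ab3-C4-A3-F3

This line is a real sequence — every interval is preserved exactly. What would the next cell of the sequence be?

Gb3 Bb3 G3 Eb3

Unit = 4 notes; the statements start on D4, C4, Bb3, Ab3, moving down a 2nd each time.
From Gb3 the exact shape gives Gb3 Bb3 G3 Eb3.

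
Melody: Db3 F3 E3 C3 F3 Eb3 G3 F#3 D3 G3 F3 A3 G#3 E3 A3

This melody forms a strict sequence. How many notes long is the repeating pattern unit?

There are 15 notes; a 5-note unit gives 3 cells:
Db3 F3 E3 C3 F3 | Eb3 G3 F#3 D3 G3 | F3 A3 G#3 E3 A3
That's a consistent up a 2nd shift per cell, and no other grouping gives one.

5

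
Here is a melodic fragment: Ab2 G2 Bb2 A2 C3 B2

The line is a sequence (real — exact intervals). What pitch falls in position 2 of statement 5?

The unit is 2 notes. Position-2 pitches of the 3 shown cells: G2, A2, B2.
Carrying that up a 2nd forward: C#3 → D#3.

D#3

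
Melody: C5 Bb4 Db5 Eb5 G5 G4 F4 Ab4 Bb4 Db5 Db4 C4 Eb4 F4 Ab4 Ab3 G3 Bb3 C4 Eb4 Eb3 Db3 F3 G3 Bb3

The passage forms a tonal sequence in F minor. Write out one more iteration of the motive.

Unit = 5 notes; the statements start on C5, G4, Db4, Ab3, Eb3, moving down a 4th each time.
From Bb2 the diatonic shape gives Bb2 Ab2 C3 Db3 F3.

Bb2 Ab2 C3 Db3 F3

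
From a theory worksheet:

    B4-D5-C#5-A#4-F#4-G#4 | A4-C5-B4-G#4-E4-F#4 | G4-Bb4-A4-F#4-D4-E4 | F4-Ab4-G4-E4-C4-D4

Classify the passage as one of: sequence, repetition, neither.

Each 6-note cell is the previous one transposed down a 2nd.

sequence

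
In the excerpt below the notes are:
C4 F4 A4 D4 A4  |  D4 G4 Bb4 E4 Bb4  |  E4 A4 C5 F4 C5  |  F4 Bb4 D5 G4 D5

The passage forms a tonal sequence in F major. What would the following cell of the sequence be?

G4 C5 E5 A4 E5

Taking 5-note groups, the heads are C4, D4, E4, F4: the pattern moves up a 2nd.
From G4 the diatonic shape gives G4 C5 E5 A4 E5.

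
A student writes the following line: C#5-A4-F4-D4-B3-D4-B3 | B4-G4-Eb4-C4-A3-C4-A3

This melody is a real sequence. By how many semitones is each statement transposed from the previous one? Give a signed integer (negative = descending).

-2

The 7-note cells begin on C#5, B4 — each down a 2nd from the last.
C#5 to B4 spans -2 semitones.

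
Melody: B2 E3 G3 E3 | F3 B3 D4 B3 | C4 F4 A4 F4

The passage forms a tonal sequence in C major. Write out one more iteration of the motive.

G4 C5 E5 C5

With a 4-note motive the entries are B2, F3, C4, each up a 5th from the previous.
Statement 4 starts on G4 and keeps the same diatonic contour: G4 C5 E5 C5.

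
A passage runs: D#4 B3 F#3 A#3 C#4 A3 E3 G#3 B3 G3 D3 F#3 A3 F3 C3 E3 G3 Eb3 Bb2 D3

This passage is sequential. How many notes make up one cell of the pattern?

4

Try groups of 4 (5 cells in 20 notes):
D#4 B3 F#3 A#3 | C#4 A3 E3 G#3 | B3 G3 D3 F#3 | A3 F3 C3 E3 | G3 Eb3 Bb2 D3
Every group is a transposition down a 2nd of the one before; no shorter unit works.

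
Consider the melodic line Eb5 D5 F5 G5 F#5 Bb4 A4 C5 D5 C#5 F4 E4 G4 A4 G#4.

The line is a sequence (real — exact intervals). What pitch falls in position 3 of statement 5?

A3

With 5-note cells, note 3 of each statement runs F5, C5, G4.
Extending down a 4th: D4 → A3.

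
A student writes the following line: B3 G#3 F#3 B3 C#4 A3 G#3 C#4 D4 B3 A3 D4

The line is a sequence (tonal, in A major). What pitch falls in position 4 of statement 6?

G#4

With 4-note cells, note 4 of each statement runs B3, C#4, D4.
Extending up a 2nd: E4 → F#4 → G#4.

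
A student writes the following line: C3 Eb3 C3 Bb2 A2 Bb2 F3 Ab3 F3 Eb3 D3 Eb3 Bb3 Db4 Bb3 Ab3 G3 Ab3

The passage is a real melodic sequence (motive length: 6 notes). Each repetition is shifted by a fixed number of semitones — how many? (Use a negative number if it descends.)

5

With a 6-note motive the entries are C3, F3, Bb3, each up a 4th from the previous.
C3→F3 is 53 − 48 = 5 semitones.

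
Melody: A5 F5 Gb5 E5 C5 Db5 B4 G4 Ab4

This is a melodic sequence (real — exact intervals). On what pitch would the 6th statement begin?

The 3-note cells begin on A5, E5, B4 — each down a 4th from the last.
Continuing: F#4 → C#4 → G#3. Statement 6 starts on G#3.

G#3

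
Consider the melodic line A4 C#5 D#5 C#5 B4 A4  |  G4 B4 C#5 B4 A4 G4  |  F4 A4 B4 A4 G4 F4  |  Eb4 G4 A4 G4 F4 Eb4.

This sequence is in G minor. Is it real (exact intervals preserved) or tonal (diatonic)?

Each cell has the same semitone pattern (4, 2, -2, -2, -2) — intervals are preserved exactly.
And C#5 lies outside G minor, so the sequence is real rather than tonal.

real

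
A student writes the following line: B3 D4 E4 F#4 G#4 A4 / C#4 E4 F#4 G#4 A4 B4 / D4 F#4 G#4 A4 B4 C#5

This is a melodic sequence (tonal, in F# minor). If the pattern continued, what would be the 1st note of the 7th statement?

Grouping in 6s, the 1st note of each cell is B3, C#4, D4.
Extending up a 2nd: E4 → F#4 → G#4 → A4.

A4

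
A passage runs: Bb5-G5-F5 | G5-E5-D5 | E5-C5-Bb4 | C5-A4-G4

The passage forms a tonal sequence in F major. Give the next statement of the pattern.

A4 F4 E4

Unit = 3 notes; the statements start on Bb5, G5, E5, C5, moving down a 3rd each time.
Statement 5 starts on A4 and keeps the same diatonic contour: A4 F4 E4.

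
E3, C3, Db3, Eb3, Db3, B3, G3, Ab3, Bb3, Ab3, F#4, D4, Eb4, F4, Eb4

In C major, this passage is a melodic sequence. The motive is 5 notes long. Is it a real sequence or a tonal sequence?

real

Each cell has the same semitone pattern (-4, 1, 2, -2) — intervals are preserved exactly.
And Db3 lies outside C major, so the sequence is real rather than tonal.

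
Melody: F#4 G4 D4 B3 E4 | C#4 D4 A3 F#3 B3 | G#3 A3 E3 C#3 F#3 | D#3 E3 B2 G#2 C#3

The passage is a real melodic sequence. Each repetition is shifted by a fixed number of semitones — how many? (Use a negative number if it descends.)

-5

Unit = 5 notes; the statements start on F#4, C#4, G#3, D#3, moving down a 4th each time.
F#4→C#4 is 61 − 66 = -5 semitones.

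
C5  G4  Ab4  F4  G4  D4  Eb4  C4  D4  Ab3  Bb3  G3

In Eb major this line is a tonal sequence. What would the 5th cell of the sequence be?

Eb3 Bb2 C3 Ab2

With a 4-note motive the entries are C5, G4, D4, each down a 4th from the previous.
Extending down a 4th: Ab3 → Eb3.
So cell 5 is Eb3 Bb2 C3 Ab2.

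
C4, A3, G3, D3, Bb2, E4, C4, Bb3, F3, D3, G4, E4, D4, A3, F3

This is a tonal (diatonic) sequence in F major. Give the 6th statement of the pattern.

F5 D5 C5 G4 E4

With a 5-note motive the entries are C4, E4, G4, each up a 3rd from the previous.
Carrying on: Bb4 → D5 → F5.
From F5 the diatonic shape gives F5 D5 C5 G4 E4.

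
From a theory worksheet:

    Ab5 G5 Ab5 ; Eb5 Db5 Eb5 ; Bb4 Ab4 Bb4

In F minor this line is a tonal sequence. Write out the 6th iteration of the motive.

G3 F3 G3

The 3-note cells begin on Ab5, Eb5, Bb4 — each down a 4th from the last.
Carrying on: F4 → C4 → G3.
From G3 the diatonic shape gives G3 F3 G3.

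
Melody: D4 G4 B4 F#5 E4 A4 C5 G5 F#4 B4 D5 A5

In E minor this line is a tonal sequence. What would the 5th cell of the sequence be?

A4 D5 F#5 C6

With a 4-note motive the entries are D4, E4, F#4, each up a 2nd from the previous.
Carrying on: G4 → A4.
Statement 5 starts on A4 and keeps the same diatonic contour: A4 D5 F#5 C6.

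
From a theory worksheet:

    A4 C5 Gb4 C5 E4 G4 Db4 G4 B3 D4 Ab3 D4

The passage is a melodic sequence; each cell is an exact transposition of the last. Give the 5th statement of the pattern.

C#3 E3 Bb2 E3

The 4-note cells begin on A4, E4, B3 — each down a 4th from the last.
Carrying on: F#3 → C#3.
Statement 5 starts on C#3 and keeps the same exact contour: C#3 E3 Bb2 E3.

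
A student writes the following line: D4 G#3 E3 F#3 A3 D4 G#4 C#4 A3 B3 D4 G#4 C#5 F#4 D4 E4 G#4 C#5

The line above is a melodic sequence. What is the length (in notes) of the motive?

6

There are 18 notes; a 6-note unit gives 3 cells:
D4 G#3 E3 F#3 A3 D4 | G#4 C#4 A3 B3 D4 G#4 | C#5 F#4 D4 E4 G#4 C#5
Each cell is the previous one up a 4th — so the unit is 6 notes.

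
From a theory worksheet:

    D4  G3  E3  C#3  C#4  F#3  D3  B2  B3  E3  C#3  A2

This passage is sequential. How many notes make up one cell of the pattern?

12 notes total. Splitting into 3 groups of 4:
D4 G3 E3 C#3 | C#4 F#3 D3 B2 | B3 E3 C#3 A2
That's a consistent down a 2nd shift per cell, and no other grouping gives one.

4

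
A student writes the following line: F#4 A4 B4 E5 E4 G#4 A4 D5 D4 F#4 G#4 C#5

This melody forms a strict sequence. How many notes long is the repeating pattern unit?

There are 12 notes; a 4-note unit gives 3 cells:
F#4 A4 B4 E5 | E4 G#4 A4 D5 | D4 F#4 G#4 C#5
Every group is a transposition down a 2nd of the one before; no shorter unit works.

4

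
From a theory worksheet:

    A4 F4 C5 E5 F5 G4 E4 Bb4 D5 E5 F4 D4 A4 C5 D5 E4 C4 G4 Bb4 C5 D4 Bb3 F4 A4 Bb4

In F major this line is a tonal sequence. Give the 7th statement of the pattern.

Bb3 G3 D4 F4 G4

Taking 5-note groups, the heads are A4, G4, F4, E4, D4: the pattern moves down a 2nd.
Carrying on: C4 → Bb3.
From Bb3 the diatonic shape gives Bb3 G3 D4 F4 G4.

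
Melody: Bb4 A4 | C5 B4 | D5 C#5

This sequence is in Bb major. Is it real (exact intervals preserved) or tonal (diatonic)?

Each cell has the same semitone pattern (-1,) — intervals are preserved exactly.
And B4 lies outside Bb major, so the sequence is real rather than tonal.

real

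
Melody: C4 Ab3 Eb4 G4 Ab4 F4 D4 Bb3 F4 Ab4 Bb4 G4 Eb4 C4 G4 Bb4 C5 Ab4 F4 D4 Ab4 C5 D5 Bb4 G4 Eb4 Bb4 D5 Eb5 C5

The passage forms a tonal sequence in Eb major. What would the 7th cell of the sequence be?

Bb4 G4 D5 F5 G5 Eb5

Taking 6-note groups, the heads are C4, D4, Eb4, F4, G4: the pattern moves up a 2nd.
Extending up a 2nd: Ab4 → Bb4.
Statement 7 starts on Bb4 and keeps the same diatonic contour: Bb4 G4 D5 F5 G5 Eb5.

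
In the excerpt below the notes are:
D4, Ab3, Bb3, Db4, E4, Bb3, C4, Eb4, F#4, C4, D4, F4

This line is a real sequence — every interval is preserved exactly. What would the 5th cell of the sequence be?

Unit = 4 notes; the statements start on D4, E4, F#4, moving up a 2nd each time.
Carrying on: G#4 → A#4.
From A#4 the exact shape gives A#4 E4 F#4 A4.

A#4 E4 F#4 A4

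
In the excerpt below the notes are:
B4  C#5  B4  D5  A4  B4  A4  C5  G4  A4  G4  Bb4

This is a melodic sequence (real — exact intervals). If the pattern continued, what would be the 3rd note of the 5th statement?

Eb4

With 4-note cells, note 3 of each statement runs B4, A4, G4.
Extending down a 2nd: F4 → Eb4.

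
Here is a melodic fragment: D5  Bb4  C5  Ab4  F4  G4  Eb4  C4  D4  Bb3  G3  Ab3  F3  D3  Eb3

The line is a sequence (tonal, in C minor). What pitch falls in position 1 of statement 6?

C3

The unit is 3 notes. Position-1 pitches of the 5 shown cells: D5, Ab4, Eb4, Bb3, F3.
From F3, down a 4th gives C3.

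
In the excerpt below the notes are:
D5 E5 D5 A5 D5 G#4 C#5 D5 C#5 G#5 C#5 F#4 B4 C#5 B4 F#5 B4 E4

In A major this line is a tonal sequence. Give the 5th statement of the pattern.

The 6-note cells begin on D5, C#5, B4 — each down a 2nd from the last.
Continuing the starts: A4 → G#4.
So cell 5 is G#4 A4 G#4 D5 G#4 C#4.

G#4 A4 G#4 D5 G#4 C#4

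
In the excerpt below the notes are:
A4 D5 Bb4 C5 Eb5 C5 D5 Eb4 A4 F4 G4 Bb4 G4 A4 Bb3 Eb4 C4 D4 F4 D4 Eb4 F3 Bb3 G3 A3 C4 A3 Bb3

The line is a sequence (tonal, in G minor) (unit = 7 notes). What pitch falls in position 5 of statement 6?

D3

The unit is 7 notes. Position-5 pitches of the 4 shown cells: Eb5, Bb4, F4, C4.
Extending down a 4th: G3 → D3.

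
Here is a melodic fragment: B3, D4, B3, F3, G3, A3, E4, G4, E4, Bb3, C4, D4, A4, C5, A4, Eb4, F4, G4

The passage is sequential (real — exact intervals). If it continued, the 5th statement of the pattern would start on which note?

With a 6-note motive the entries are B3, E4, A4, each up a 4th from the previous.
Extending the heads up a 4th: D5 → G5.

G5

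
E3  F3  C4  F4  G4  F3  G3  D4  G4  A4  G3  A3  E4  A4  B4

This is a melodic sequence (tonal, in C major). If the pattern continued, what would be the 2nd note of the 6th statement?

Grouping in 5s, the 2nd note of each cell is F3, G3, A3.
Carrying that up a 2nd forward: B3 → C4 → D4.

D4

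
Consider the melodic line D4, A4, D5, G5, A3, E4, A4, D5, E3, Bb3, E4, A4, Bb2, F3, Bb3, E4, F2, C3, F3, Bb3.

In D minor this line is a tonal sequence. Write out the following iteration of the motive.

The 4-note cells begin on D4, A3, E3, Bb2, F2 — each down a 4th from the last.
From C2 the diatonic shape gives C2 G2 C3 F3.

C2 G2 C3 F3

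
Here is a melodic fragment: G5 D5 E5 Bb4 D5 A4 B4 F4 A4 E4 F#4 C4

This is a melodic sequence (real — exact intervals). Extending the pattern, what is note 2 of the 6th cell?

With 4-note cells, note 2 of each statement runs D5, A4, E4.
Carrying that down a 4th forward: B3 → F#3 → C#3.

C#3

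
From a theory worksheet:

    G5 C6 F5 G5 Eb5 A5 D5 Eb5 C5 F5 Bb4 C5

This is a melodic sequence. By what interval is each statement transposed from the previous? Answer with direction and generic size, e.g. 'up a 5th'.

Unit = 4 notes; the statements start on G5, Eb5, C5, moving down a 3rd each time.
G5 to Eb5 is down a 3rd.

down a 3rd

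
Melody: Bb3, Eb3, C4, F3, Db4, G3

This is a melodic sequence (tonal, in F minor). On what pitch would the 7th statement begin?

Ab4

The 2-note cells begin on Bb3, C4, Db4 — each up a 2nd from the last.
Continuing: Eb4 → F4 → G4 → Ab4. Statement 7 starts on Ab4.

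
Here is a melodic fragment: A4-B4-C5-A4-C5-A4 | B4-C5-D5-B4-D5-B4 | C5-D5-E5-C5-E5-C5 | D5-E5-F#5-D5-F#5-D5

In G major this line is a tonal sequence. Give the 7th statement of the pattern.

G5 A5 B5 G5 B5 G5

With a 6-note motive the entries are A4, B4, C5, D5, each up a 2nd from the previous.
Carrying on: E5 → F#5 → G5.
Statement 7 starts on G5 and keeps the same diatonic contour: G5 A5 B5 G5 B5 G5.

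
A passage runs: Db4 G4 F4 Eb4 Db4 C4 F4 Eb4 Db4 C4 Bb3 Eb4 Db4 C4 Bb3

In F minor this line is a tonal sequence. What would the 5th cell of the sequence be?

G3 C4 Bb3 Ab3 G3

Taking 5-note groups, the heads are Db4, C4, Bb3: the pattern moves down a 2nd.
Carrying on: Ab3 → G3.
From G3 the diatonic shape gives G3 C4 Bb3 Ab3 G3.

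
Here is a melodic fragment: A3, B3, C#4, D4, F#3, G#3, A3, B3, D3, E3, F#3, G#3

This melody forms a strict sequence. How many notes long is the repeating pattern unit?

4

There are 12 notes; a 4-note unit gives 3 cells:
A3 B3 C#4 D4 | F#3 G#3 A3 B3 | D3 E3 F#3 G#3
Each cell is the previous one down a 3rd — so the unit is 4 notes.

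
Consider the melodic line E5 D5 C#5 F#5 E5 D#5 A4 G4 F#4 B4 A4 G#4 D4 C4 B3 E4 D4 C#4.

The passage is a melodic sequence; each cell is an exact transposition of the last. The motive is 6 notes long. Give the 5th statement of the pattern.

C3 Bb2 A2 D3 C3 B2

Unit = 6 notes; the statements start on E5, A4, D4, moving down a 5th each time.
Continuing the starts: G3 → C3.
So cell 5 is C3 Bb2 A2 D3 C3 B2.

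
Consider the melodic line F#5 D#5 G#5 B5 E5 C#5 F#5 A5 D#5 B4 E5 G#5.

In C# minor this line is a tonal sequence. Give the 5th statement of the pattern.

With a 4-note motive the entries are F#5, E5, D#5, each down a 2nd from the previous.
Extending down a 2nd: C#5 → B4.
Statement 5 starts on B4 and keeps the same diatonic contour: B4 G#4 C#5 E5.

B4 G#4 C#5 E5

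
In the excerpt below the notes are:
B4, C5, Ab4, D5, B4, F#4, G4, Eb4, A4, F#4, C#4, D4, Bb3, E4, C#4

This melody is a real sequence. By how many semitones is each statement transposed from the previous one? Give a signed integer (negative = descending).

-5

The 5-note cells begin on B4, F#4, C#4 — each down a 4th from the last.
Counting half-steps from B4 to F#4: -5.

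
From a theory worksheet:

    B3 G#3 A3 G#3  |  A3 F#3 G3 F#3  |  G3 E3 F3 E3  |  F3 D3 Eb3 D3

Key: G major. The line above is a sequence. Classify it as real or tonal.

Each cell has the same semitone pattern (-3, 1, -1) — intervals are preserved exactly.
And G#3 lies outside G major, so the sequence is real rather than tonal.

real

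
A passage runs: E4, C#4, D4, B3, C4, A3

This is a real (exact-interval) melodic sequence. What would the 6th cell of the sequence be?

The 2-note cells begin on E4, D4, C4 — each down a 2nd from the last.
Continuing the starts: Bb3 → Ab3 → Gb3.
From Gb3 the exact shape gives Gb3 Eb3.

Gb3 Eb3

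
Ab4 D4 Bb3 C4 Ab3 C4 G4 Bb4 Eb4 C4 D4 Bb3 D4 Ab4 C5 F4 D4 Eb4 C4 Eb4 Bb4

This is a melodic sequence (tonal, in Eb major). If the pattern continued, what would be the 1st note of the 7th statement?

G5

With 7-note cells, note 1 of each statement runs Ab4, Bb4, C5.
Extending up a 2nd: D5 → Eb5 → F5 → G5.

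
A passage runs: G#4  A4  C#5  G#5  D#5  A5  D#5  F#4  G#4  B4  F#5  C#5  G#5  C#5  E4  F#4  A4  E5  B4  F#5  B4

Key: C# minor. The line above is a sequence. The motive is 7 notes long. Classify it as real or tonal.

tonal

Every note is diatonic to C# minor.
Cell 1 has +1 semitones from note 1 to 2, but cell 2 has +2 — the interval quality changes while the contour stays the same, which is the hallmark of a tonal sequence.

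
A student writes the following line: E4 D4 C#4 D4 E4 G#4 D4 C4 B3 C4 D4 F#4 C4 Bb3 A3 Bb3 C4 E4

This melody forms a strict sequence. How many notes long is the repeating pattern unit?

There are 18 notes; a 6-note unit gives 3 cells:
E4 D4 C#4 D4 E4 G#4 | D4 C4 B3 C4 D4 F#4 | C4 Bb3 A3 Bb3 C4 E4
Every group is a transposition down a 2nd of the one before; no shorter unit works.

6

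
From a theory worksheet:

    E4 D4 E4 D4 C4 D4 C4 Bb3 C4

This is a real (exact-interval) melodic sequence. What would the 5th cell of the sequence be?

Ab3 Gb3 Ab3

Unit = 3 notes; the statements start on E4, D4, C4, moving down a 2nd each time.
Carrying on: Bb3 → Ab3.
From Ab3 the exact shape gives Ab3 Gb3 Ab3.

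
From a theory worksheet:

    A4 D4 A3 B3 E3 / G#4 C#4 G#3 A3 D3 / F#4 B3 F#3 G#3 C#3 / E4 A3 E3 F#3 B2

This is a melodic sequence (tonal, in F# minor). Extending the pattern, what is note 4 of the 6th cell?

D3

The unit is 5 notes. Position-4 pitches of the 4 shown cells: B3, A3, G#3, F#3.
Carrying that down a 2nd forward: E3 → D3.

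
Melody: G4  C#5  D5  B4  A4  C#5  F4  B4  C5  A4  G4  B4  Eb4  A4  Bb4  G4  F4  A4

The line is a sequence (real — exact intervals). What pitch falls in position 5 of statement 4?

Eb4

The unit is 6 notes. Position-5 pitches of the 3 shown cells: A4, G4, F4.
From F4, down a 2nd gives Eb4.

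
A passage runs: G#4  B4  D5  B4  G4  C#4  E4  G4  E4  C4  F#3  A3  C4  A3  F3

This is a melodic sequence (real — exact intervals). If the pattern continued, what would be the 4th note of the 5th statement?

Grouping in 5s, the 4th note of each cell is B4, E4, A3.
Extending down a 5th: D3 → G2.

G2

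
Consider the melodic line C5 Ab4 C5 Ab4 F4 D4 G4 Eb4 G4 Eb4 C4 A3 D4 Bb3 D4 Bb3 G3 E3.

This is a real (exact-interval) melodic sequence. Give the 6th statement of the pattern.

The 6-note cells begin on C5, G4, D4 — each down a 4th from the last.
Extending down a 4th: A3 → E3 → B2.
Statement 6 starts on B2 and keeps the same exact contour: B2 G2 B2 G2 E2 C#2.

B2 G2 B2 G2 E2 C#2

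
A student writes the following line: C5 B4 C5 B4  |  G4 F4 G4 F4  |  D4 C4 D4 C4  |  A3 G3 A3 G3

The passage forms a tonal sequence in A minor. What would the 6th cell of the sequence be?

Unit = 4 notes; the statements start on C5, G4, D4, A3, moving down a 4th each time.
Extending down a 4th: E3 → B2.
So cell 6 is B2 A2 B2 A2.

B2 A2 B2 A2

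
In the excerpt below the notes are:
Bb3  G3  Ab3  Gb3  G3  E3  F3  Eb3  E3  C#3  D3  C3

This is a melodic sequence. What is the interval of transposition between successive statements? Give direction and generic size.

Taking 4-note groups, the heads are Bb3, G3, E3: the pattern moves down a 3rd.
From Bb3 to G3: down a 3rd.

down a 3rd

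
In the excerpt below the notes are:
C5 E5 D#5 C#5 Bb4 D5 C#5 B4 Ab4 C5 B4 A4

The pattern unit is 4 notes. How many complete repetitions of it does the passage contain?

3

12 notes in groups of 4 gives 12/4 = 3 statements.
Starts: C5, Bb4, Ab4 — each down a 2nd.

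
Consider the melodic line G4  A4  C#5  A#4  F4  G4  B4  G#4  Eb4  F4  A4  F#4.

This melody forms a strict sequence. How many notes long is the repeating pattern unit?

There are 12 notes; a 4-note unit gives 3 cells:
G4 A4 C#5 A#4 | F4 G4 B4 G#4 | Eb4 F4 A4 F#4
That's a consistent down a 2nd shift per cell, and no other grouping gives one.

4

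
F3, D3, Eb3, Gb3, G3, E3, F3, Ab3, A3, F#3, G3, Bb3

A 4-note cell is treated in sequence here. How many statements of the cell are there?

12 notes in groups of 4 gives 12/4 = 3 statements.
Starts: F3, G3, A3 — each up a 2nd.

3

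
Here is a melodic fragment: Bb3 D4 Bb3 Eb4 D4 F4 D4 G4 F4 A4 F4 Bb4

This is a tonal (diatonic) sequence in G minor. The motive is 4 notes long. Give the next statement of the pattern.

Unit = 4 notes; the statements start on Bb3, D4, F4, moving up a 3rd each time.
So cell 4 is A4 C5 A4 D5.

A4 C5 A4 D5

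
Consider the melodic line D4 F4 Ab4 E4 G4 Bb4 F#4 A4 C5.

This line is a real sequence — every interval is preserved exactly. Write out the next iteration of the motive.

G#4 B4 D5

The 3-note cells begin on D4, E4, F#4 — each up a 2nd from the last.
From G#4 the exact shape gives G#4 B4 D5.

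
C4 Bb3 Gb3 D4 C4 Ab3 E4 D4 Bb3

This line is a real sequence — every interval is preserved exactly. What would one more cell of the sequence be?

With a 3-note motive the entries are C4, D4, E4, each up a 2nd from the previous.
Statement 4 starts on F#4 and keeps the same exact contour: F#4 E4 C4.

F#4 E4 C4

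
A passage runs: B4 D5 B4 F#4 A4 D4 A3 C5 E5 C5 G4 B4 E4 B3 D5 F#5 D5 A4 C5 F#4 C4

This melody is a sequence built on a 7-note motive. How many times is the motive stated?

21 notes in groups of 7 gives 21/7 = 3 statements.
Starts: B4, C5, D5 — each up a 2nd.

3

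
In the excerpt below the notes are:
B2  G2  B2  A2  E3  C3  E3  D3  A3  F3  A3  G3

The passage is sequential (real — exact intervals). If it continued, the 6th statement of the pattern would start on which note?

Taking 4-note groups, the heads are B2, E3, A3: the pattern moves up a 4th.
Continuing: D4 → G4 → C5. Statement 6 starts on C5.

C5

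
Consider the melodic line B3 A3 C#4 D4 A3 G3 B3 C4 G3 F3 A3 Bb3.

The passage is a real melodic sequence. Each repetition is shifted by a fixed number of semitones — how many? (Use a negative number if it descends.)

-2

With a 4-note motive the entries are B3, A3, G3, each down a 2nd from the previous.
B3 to A3 spans -2 semitones.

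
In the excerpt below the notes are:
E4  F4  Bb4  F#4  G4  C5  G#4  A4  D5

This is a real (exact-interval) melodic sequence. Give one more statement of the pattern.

A#4 B4 E5

With a 3-note motive the entries are E4, F#4, G#4, each up a 2nd from the previous.
Statement 4 starts on A#4 and keeps the same exact contour: A#4 B4 E5.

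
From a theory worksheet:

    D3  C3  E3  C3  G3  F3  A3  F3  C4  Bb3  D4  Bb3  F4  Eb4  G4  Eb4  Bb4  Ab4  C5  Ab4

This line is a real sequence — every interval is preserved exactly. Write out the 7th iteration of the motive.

Ab5 Gb5 Bb5 Gb5

Unit = 4 notes; the statements start on D3, G3, C4, F4, Bb4, moving up a 4th each time.
Carrying on: Eb5 → Ab5.
From Ab5 the exact shape gives Ab5 Gb5 Bb5 Gb5.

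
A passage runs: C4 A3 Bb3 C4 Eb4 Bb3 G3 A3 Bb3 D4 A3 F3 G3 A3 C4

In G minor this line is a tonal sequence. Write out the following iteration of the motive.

G3 Eb3 F3 G3 Bb3

With a 5-note motive the entries are C4, Bb3, A3, each down a 2nd from the previous.
From G3 the diatonic shape gives G3 Eb3 F3 G3 Bb3.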